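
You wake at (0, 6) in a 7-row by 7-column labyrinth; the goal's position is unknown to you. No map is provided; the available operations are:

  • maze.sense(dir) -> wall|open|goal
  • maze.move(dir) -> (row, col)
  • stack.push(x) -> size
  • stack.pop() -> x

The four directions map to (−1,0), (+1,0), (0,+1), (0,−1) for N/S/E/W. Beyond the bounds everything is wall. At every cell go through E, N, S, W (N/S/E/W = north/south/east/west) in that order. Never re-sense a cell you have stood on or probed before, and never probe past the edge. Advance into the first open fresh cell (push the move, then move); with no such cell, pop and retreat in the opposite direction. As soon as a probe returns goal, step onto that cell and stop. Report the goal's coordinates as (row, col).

~$ maze.sense dir→south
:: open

~$ stack.push x→south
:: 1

~$ maze.move dir→south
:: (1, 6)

~$ maze.sense dir→south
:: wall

~$ maze.sense dir→west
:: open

~$ stack.push x→west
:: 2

~$ maze.move dir→west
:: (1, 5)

~$ maze.sense dir→north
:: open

~$ stack.push x→north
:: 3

~$ maze.move dir→north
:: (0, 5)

~$ maze.sense dir→west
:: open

~$ stack.push x→west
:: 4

~$ maze.move dir→west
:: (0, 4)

~$ maze.sense dir→south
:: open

~$ stack.push x→south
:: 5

~$ maze.move dir→south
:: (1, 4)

~$ maze.sense dir→south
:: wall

~$ maze.sense dir→west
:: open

~$ stack.push x→west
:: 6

~$ maze.move dir→west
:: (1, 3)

~$ maze.sense dir→north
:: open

~$ stack.push x→north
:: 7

~$ maze.move dir→north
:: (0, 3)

~$ maze.sense dir→west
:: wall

~$ stack.pop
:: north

~$ maze.move dir→south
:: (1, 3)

~$ maze.sense dir→south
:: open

~$ stack.push x→south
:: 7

~$ maze.move dir→south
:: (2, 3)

~$ maze.sense dir→south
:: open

~$ stack.push x→south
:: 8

~$ maze.move dir→south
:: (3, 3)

~$ maze.sense dir→east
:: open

~$ stack.push x→east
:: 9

~$ maze.move dir→east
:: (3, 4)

~$ maze.sense dir→east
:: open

~$ stack.push x→east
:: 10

~$ maze.move dir→east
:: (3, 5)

~$ maze.sense dir→east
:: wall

~$ maze.sense dir→north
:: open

~$ stack.push x→north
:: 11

~$ maze.move dir→north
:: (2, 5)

~$ stack.pop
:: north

~$ maze.move dir→south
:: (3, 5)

~$ maze.sense dir→south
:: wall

~$ stack.pop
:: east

~$ maze.move dir→west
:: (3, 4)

~$ maze.sense dir→south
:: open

~$ stack.push x→south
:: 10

~$ maze.move dir→south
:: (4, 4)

~$ maze.sense dir→south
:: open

~$ stack.push x→south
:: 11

~$ maze.move dir→south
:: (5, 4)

~$ maze.sense dir→east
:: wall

~$ maze.sense dir→south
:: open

~$ stack.push x→south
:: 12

~$ maze.move dir→south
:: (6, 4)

~$ maze.sense dir→east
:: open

~$ stack.push x→east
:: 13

~$ maze.move dir→east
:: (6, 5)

~$ maze.sense dir→east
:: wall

~$ stack.pop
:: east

~$ maze.move dir→west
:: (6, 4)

~$ maze.sense dir→west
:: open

~$ stack.push x→west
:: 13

~$ maze.move dir→west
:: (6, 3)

~$ maze.sense dir→north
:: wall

~$ maze.sense dir→west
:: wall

~$ stack.pop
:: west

~$ maze.move dir→east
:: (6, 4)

~$ stack.pop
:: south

~$ maze.move dir→north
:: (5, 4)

~$ stack.pop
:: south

~$ maze.move dir→north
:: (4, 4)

~$ maze.sense dir→west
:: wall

~$ stack.pop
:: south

~$ maze.move dir→north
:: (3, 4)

~$ stack.pop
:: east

~$ maze.move dir→west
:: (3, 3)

~$ maze.sense dir→west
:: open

~$ stack.push x→west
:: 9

~$ maze.move dir→west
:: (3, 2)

~$ maze.sense dir→north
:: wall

~$ maze.sense dir→south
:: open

~$ stack.push x→south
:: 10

~$ maze.move dir→south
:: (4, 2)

~$ maze.sense dir→south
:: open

~$ stack.push x→south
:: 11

~$ maze.move dir→south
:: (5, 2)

~$ maze.sense dir→west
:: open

~$ stack.push x→west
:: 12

~$ maze.move dir→west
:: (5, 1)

~$ maze.sense dir→north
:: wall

~$ maze.sense dir→south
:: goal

~$ maze.move dir→south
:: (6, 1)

Answer: (6, 1)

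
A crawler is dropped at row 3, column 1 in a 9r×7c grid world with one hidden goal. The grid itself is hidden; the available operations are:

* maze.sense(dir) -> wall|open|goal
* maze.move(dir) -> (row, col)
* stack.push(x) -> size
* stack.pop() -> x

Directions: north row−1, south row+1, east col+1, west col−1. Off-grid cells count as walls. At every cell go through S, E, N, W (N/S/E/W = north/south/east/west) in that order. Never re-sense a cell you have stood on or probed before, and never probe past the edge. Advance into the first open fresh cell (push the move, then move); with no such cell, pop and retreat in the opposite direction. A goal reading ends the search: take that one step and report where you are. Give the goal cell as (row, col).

# 1. maze.sense(dir→south) -> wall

# 2. maze.sense(dir→east) -> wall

# 3. maze.sense(dir→north) -> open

# 4. stack.push(x→north) -> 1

# 5. maze.move(dir→north) -> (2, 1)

# 6. maze.sense(dir→east) -> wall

# 7. maze.sense(dir→north) -> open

# 8. stack.push(x→north) -> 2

# 9. maze.move(dir→north) -> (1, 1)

# 10. maze.sense(dir→east) -> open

# 11. stack.push(x→east) -> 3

# 12. maze.move(dir→east) -> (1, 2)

# 13. maze.sense(dir→east) -> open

# 14. stack.push(x→east) -> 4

# 15. maze.move(dir→east) -> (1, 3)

# 16. maze.sense(dir→south) -> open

# 17. stack.push(x→south) -> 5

# 18. maze.move(dir→south) -> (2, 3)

# 19. maze.sense(dir→south) -> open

# 20. stack.push(x→south) -> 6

# 21. maze.move(dir→south) -> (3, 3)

# 22. maze.sense(dir→south) -> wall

# 23. maze.sense(dir→east) -> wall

# 24. stack.pop() -> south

# 25. maze.move(dir→north) -> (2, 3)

# 26. maze.sense(dir→east) -> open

# 27. stack.push(x→east) -> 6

# 28. maze.move(dir→east) -> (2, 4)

# 29. maze.sense(dir→east) -> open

# 30. stack.push(x→east) -> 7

# 31. maze.move(dir→east) -> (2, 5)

# 32. maze.sense(dir→south) -> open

# 33. stack.push(x→south) -> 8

# 34. maze.move(dir→south) -> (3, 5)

# 35. maze.sense(dir→south) -> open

# 36. stack.push(x→south) -> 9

# 37. maze.move(dir→south) -> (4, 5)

# 38. maze.sense(dir→south) -> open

# 39. stack.push(x→south) -> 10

# 40. maze.move(dir→south) -> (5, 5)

# 41. maze.sense(dir→south) -> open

# 42. stack.push(x→south) -> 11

# 43. maze.move(dir→south) -> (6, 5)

# 44. maze.sense(dir→south) -> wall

# 45. maze.sense(dir→east) -> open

# 46. stack.push(x→east) -> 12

# 47. maze.move(dir→east) -> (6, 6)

# 48. maze.sense(dir→south) -> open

# 49. stack.push(x→south) -> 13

# 50. maze.move(dir→south) -> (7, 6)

# 51. maze.sense(dir→south) -> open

# 52. stack.push(x→south) -> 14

# 53. maze.move(dir→south) -> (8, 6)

# 54. maze.sense(dir→west) -> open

# 55. stack.push(x→west) -> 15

# 56. maze.move(dir→west) -> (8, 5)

# 57. maze.sense(dir→west) -> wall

# 58. stack.pop() -> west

# 59. maze.move(dir→east) -> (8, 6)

# 60. stack.pop() -> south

# 61. maze.move(dir→north) -> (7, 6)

# 62. stack.pop() -> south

# 63. maze.move(dir→north) -> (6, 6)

# 64. maze.sense(dir→north) -> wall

# 65. stack.pop() -> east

# 66. maze.move(dir→west) -> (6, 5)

# 67. maze.sense(dir→west) -> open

# 68. stack.push(x→west) -> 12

# 69. maze.move(dir→west) -> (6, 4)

# 70. maze.sense(dir→south) -> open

# 71. stack.push(x→south) -> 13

# 72. maze.move(dir→south) -> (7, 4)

# 73. maze.sense(dir→west) -> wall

# 74. stack.pop() -> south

# 75. maze.move(dir→north) -> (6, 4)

# 76. maze.sense(dir→north) -> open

# 77. stack.push(x→north) -> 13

# 78. maze.move(dir→north) -> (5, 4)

# 79. maze.sense(dir→north) -> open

# 80. stack.push(x→north) -> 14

# 81. maze.move(dir→north) -> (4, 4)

# 82. stack.pop() -> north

# 83. maze.move(dir→south) -> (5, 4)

# 84. maze.sense(dir→west) -> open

# 85. stack.push(x→west) -> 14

# 86. maze.move(dir→west) -> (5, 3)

# 87. maze.sense(dir→south) -> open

# 88. stack.push(x→south) -> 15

# 89. maze.move(dir→south) -> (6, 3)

# 90. maze.sense(dir→west) -> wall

# 91. stack.pop() -> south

# 92. maze.move(dir→north) -> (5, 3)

# 93. maze.sense(dir→west) -> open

# 94. stack.push(x→west) -> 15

# 95. maze.move(dir→west) -> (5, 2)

# 96. maze.sense(dir→north) -> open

# 97. stack.push(x→north) -> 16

# 98. maze.move(dir→north) -> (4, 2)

# 99. stack.pop() -> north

# 100. maze.move(dir→south) -> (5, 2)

# 101. maze.sense(dir→west) -> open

# 102. stack.push(x→west) -> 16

# 103. maze.move(dir→west) -> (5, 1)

# 104. maze.sense(dir→south) -> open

# 105. stack.push(x→south) -> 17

# 106. maze.move(dir→south) -> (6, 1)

# 107. maze.sense(dir→south) -> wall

# 108. maze.sense(dir→west) -> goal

# 109. maze.move(dir→west) -> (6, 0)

Answer: (6, 0)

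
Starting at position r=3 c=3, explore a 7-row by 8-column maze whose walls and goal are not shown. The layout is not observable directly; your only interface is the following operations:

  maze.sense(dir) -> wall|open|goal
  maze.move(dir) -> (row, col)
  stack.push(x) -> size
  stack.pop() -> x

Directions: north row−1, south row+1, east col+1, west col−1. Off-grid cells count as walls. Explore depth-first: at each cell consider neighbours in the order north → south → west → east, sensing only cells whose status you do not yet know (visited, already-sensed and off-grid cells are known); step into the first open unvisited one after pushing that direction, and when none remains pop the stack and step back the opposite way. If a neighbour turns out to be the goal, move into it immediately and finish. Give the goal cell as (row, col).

Act: maze.sense[dir=north]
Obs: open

Act: stack.push[x=north]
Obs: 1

Act: maze.move[dir=north]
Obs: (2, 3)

Act: maze.sense[dir=north]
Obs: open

Act: stack.push[x=north]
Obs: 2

Act: maze.move[dir=north]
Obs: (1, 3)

Act: maze.sense[dir=north]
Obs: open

Act: stack.push[x=north]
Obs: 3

Act: maze.move[dir=north]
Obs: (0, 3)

Act: maze.sense[dir=west]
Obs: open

Act: stack.push[x=west]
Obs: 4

Act: maze.move[dir=west]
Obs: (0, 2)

Act: maze.sense[dir=south]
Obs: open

Act: stack.push[x=south]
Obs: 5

Act: maze.move[dir=south]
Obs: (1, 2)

Act: maze.sense[dir=south]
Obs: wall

Act: maze.sense[dir=west]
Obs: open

Act: stack.push[x=west]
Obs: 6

Act: maze.move[dir=west]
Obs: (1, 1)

Act: maze.sense[dir=north]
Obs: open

Act: stack.push[x=north]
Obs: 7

Act: maze.move[dir=north]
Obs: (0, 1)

Act: maze.sense[dir=west]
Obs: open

Act: stack.push[x=west]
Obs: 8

Act: maze.move[dir=west]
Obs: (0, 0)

Act: maze.sense[dir=south]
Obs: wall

Act: stack.pop[]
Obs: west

Act: maze.move[dir=east]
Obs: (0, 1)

Act: stack.pop[]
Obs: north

Act: maze.move[dir=south]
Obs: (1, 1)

Act: maze.sense[dir=south]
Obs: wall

Act: stack.pop[]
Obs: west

Act: maze.move[dir=east]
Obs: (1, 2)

Act: stack.pop[]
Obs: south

Act: maze.move[dir=north]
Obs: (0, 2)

Act: stack.pop[]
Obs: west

Act: maze.move[dir=east]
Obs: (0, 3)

Act: maze.sense[dir=east]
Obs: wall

Act: stack.pop[]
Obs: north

Act: maze.move[dir=south]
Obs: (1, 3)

Act: maze.sense[dir=east]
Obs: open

Act: stack.push[x=east]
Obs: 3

Act: maze.move[dir=east]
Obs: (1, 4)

Act: maze.sense[dir=south]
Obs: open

Act: stack.push[x=south]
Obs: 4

Act: maze.move[dir=south]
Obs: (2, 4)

Act: maze.sense[dir=south]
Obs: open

Act: stack.push[x=south]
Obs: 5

Act: maze.move[dir=south]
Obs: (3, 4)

Act: maze.sense[dir=south]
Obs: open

Act: stack.push[x=south]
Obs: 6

Act: maze.move[dir=south]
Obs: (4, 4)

Act: maze.sense[dir=south]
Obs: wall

Act: maze.sense[dir=west]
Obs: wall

Act: maze.sense[dir=east]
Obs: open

Act: stack.push[x=east]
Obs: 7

Act: maze.move[dir=east]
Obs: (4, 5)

Act: maze.sense[dir=north]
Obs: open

Act: stack.push[x=north]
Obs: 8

Act: maze.move[dir=north]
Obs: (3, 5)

Act: maze.sense[dir=north]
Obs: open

Act: stack.push[x=north]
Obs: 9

Act: maze.move[dir=north]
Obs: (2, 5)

Act: maze.sense[dir=north]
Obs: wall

Act: maze.sense[dir=east]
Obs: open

Act: stack.push[x=east]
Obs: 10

Act: maze.move[dir=east]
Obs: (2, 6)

Act: maze.sense[dir=north]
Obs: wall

Act: maze.sense[dir=south]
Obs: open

Act: stack.push[x=south]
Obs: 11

Act: maze.move[dir=south]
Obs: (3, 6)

Act: maze.sense[dir=south]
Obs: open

Act: stack.push[x=south]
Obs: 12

Act: maze.move[dir=south]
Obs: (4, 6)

Act: maze.sense[dir=south]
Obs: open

Act: stack.push[x=south]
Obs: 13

Act: maze.move[dir=south]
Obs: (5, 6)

Act: maze.sense[dir=south]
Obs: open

Act: stack.push[x=south]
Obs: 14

Act: maze.move[dir=south]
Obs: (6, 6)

Act: maze.sense[dir=west]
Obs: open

Act: stack.push[x=west]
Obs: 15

Act: maze.move[dir=west]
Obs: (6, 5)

Act: maze.sense[dir=north]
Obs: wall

Act: maze.sense[dir=west]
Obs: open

Act: stack.push[x=west]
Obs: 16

Act: maze.move[dir=west]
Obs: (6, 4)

Act: maze.sense[dir=west]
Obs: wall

Act: stack.pop[]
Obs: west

Act: maze.move[dir=east]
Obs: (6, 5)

Act: stack.pop[]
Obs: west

Act: maze.move[dir=east]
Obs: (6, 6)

Act: maze.sense[dir=east]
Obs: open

Act: stack.push[x=east]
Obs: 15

Act: maze.move[dir=east]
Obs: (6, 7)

Act: maze.sense[dir=north]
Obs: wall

Act: stack.pop[]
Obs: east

Act: maze.move[dir=west]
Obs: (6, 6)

Act: stack.pop[]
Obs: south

Act: maze.move[dir=north]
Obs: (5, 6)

Act: stack.pop[]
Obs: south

Act: maze.move[dir=north]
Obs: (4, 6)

Act: maze.sense[dir=east]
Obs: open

Act: stack.push[x=east]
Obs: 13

Act: maze.move[dir=east]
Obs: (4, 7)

Act: maze.sense[dir=north]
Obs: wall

Act: stack.pop[]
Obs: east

Act: maze.move[dir=west]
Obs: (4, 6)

Act: stack.pop[]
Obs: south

Act: maze.move[dir=north]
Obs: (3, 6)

Act: stack.pop[]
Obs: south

Act: maze.move[dir=north]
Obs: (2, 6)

Act: maze.sense[dir=east]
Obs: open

Act: stack.push[x=east]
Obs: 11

Act: maze.move[dir=east]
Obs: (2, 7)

Act: maze.sense[dir=north]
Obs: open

Act: stack.push[x=north]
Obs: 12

Act: maze.move[dir=north]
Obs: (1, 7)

Act: maze.sense[dir=north]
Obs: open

Act: stack.push[x=north]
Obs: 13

Act: maze.move[dir=north]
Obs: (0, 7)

Act: maze.sense[dir=west]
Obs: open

Act: stack.push[x=west]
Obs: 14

Act: maze.move[dir=west]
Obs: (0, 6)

Act: maze.sense[dir=west]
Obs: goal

Act: maze.move[dir=west]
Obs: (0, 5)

Answer: (0, 5)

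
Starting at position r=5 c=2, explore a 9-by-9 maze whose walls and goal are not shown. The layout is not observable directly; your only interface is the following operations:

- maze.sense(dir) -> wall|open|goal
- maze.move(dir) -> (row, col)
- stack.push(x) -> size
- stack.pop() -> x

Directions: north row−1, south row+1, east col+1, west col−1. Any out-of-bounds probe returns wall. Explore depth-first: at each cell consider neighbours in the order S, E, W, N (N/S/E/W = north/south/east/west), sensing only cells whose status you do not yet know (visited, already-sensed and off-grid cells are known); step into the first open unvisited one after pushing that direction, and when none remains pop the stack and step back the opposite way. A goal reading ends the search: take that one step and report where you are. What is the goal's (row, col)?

→ maze.sense(dir→south)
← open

→ stack.push(x→south)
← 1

→ maze.move(dir→south)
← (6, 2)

→ maze.sense(dir→south)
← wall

→ maze.sense(dir→east)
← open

→ stack.push(x→east)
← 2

→ maze.move(dir→east)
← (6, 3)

→ maze.sense(dir→south)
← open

→ stack.push(x→south)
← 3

→ maze.move(dir→south)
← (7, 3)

→ maze.sense(dir→south)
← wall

→ maze.sense(dir→east)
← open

→ stack.push(x→east)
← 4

→ maze.move(dir→east)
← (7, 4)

→ maze.sense(dir→south)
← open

→ stack.push(x→south)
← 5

→ maze.move(dir→south)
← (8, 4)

→ maze.sense(dir→east)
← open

→ stack.push(x→east)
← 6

→ maze.move(dir→east)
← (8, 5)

→ maze.sense(dir→east)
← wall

→ maze.sense(dir→north)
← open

→ stack.push(x→north)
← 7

→ maze.move(dir→north)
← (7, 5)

→ maze.sense(dir→east)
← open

→ stack.push(x→east)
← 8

→ maze.move(dir→east)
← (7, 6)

→ maze.sense(dir→east)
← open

→ stack.push(x→east)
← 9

→ maze.move(dir→east)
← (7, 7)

→ maze.sense(dir→south)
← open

→ stack.push(x→south)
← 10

→ maze.move(dir→south)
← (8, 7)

→ maze.sense(dir→east)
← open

→ stack.push(x→east)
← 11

→ maze.move(dir→east)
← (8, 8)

→ maze.sense(dir→north)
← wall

→ stack.pop()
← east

→ maze.move(dir→west)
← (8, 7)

→ stack.pop()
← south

→ maze.move(dir→north)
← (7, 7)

→ maze.sense(dir→north)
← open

→ stack.push(x→north)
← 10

→ maze.move(dir→north)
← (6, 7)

→ maze.sense(dir→east)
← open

→ stack.push(x→east)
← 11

→ maze.move(dir→east)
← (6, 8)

→ maze.sense(dir→north)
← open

→ stack.push(x→north)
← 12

→ maze.move(dir→north)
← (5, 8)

→ maze.sense(dir→west)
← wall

→ maze.sense(dir→north)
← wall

→ stack.pop()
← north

→ maze.move(dir→south)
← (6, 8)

→ stack.pop()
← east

→ maze.move(dir→west)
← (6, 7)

→ maze.sense(dir→west)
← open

→ stack.push(x→west)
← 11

→ maze.move(dir→west)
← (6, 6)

→ maze.sense(dir→west)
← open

→ stack.push(x→west)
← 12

→ maze.move(dir→west)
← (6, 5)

→ maze.sense(dir→west)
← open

→ stack.push(x→west)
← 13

→ maze.move(dir→west)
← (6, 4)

→ maze.sense(dir→north)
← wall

→ stack.pop()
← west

→ maze.move(dir→east)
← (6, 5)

→ maze.sense(dir→north)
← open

→ stack.push(x→north)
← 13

→ maze.move(dir→north)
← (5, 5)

→ maze.sense(dir→east)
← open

→ stack.push(x→east)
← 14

→ maze.move(dir→east)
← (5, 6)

→ maze.sense(dir→north)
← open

→ stack.push(x→north)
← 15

→ maze.move(dir→north)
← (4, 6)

→ maze.sense(dir→east)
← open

→ stack.push(x→east)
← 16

→ maze.move(dir→east)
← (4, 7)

→ maze.sense(dir→north)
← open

→ stack.push(x→north)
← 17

→ maze.move(dir→north)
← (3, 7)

→ maze.sense(dir→east)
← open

→ stack.push(x→east)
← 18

→ maze.move(dir→east)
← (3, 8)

→ maze.sense(dir→north)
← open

→ stack.push(x→north)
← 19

→ maze.move(dir→north)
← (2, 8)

→ maze.sense(dir→west)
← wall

→ maze.sense(dir→north)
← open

→ stack.push(x→north)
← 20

→ maze.move(dir→north)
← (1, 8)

→ maze.sense(dir→west)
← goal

→ maze.move(dir→west)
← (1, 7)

Answer: (1, 7)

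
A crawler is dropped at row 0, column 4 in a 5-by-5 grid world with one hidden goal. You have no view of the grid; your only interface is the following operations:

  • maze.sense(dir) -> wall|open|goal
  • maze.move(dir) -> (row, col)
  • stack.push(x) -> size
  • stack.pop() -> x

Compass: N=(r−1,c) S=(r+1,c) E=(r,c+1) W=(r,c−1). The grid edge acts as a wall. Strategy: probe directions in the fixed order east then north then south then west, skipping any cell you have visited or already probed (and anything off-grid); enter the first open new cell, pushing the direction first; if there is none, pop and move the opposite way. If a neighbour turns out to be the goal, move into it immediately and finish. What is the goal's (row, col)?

>> sense(dir='south')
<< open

>> push(x='south')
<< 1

>> move(dir='south')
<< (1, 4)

>> sense(dir='south')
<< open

>> push(x='south')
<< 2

>> move(dir='south')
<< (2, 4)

>> sense(dir='south')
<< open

>> push(x='south')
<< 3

>> move(dir='south')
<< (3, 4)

>> sense(dir='south')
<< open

>> push(x='south')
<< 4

>> move(dir='south')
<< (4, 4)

>> sense(dir='west')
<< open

>> push(x='west')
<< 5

>> move(dir='west')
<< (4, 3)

>> sense(dir='north')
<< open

>> push(x='north')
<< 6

>> move(dir='north')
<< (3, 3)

>> sense(dir='north')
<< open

>> push(x='north')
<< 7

>> move(dir='north')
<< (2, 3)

>> sense(dir='north')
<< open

>> push(x='north')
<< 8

>> move(dir='north')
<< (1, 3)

>> sense(dir='north')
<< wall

>> sense(dir='west')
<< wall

>> pop()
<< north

>> move(dir='south')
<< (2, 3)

>> sense(dir='west')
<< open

>> push(x='west')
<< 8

>> move(dir='west')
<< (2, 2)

>> sense(dir='south')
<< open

>> push(x='south')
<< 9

>> move(dir='south')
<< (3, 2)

>> sense(dir='south')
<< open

>> push(x='south')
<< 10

>> move(dir='south')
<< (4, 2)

>> sense(dir='west')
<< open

>> push(x='west')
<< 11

>> move(dir='west')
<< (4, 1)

>> sense(dir='north')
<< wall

>> sense(dir='west')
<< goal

>> move(dir='west')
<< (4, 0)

Answer: (4, 0)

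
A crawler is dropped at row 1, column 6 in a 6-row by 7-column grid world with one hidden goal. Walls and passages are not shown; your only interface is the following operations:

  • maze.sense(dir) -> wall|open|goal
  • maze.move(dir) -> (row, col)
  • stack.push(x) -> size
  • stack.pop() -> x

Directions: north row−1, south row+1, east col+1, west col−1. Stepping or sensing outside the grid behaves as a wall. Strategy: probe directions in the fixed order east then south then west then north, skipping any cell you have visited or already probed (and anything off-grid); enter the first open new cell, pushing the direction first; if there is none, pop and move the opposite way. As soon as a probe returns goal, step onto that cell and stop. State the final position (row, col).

I run maze.sense(dir: south), and see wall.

I try maze.sense(dir: west), giving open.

Calling stack.push(x: west), and get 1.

I run maze.move(dir: west), giving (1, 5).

I use maze.sense(dir: south), and observe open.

Invoking stack.push(x: south), giving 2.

I try maze.move(dir: south), and get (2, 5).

I use maze.sense(dir: south), and see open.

Invoking stack.push(x: south), and observe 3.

I use maze.move(dir: south), → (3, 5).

Using maze.sense(dir: east), : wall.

Next I call maze.sense(dir: south), — result: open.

I run stack.push(x: south), — result: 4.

Calling maze.move(dir: south), and observe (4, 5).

Next I call maze.sense(dir: east), → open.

I invoke stack.push(x: east), which returns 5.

Using maze.move(dir: east), : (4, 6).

I try maze.sense(dir: south), which returns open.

I try stack.push(x: south), : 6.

Now I run maze.move(dir: south), which returns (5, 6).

I call maze.sense(dir: west), giving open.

Now I run stack.push(x: west), and observe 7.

Using maze.move(dir: west), → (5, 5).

I try maze.sense(dir: west), — result: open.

Calling stack.push(x: west), and see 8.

Invoking maze.move(dir: west), and observe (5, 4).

Now I run maze.sense(dir: west), which returns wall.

I invoke maze.sense(dir: north), yielding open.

I try stack.push(x: north), and get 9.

Using maze.move(dir: north), giving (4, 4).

Using maze.sense(dir: west), which returns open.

Invoking stack.push(x: west), and observe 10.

Now I run maze.move(dir: west), yielding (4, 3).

Next I call maze.sense(dir: west), and see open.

Next I call stack.push(x: west), yielding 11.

I call maze.move(dir: west), and get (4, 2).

I try maze.sense(dir: south), yielding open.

Invoking stack.push(x: south), and get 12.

I call maze.move(dir: south), giving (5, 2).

I call maze.sense(dir: west), which returns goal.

Using maze.move(dir: west), and observe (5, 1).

Answer: (5, 1)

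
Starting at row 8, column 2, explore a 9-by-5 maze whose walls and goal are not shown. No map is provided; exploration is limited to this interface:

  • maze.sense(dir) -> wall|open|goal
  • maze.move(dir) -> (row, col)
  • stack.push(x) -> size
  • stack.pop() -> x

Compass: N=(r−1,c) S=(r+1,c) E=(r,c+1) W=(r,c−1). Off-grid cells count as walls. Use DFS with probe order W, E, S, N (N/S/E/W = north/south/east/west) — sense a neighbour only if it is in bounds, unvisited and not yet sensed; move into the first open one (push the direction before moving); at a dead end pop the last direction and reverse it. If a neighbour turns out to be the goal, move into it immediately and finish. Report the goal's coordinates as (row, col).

~$ maze.sense dir→west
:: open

~$ stack.push x→west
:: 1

~$ maze.move dir→west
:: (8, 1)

~$ maze.sense dir→west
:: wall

~$ maze.sense dir→north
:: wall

~$ stack.pop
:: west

~$ maze.move dir→east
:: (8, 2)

~$ maze.sense dir→east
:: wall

~$ maze.sense dir→north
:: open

~$ stack.push x→north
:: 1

~$ maze.move dir→north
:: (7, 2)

~$ maze.sense dir→east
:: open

~$ stack.push x→east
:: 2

~$ maze.move dir→east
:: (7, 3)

~$ maze.sense dir→east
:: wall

~$ maze.sense dir→north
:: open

~$ stack.push x→north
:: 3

~$ maze.move dir→north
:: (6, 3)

~$ maze.sense dir→west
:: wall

~$ maze.sense dir→east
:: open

~$ stack.push x→east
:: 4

~$ maze.move dir→east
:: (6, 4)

~$ maze.sense dir→north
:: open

~$ stack.push x→north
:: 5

~$ maze.move dir→north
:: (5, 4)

~$ maze.sense dir→west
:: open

~$ stack.push x→west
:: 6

~$ maze.move dir→west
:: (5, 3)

~$ maze.sense dir→west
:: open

~$ stack.push x→west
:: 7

~$ maze.move dir→west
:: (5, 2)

~$ maze.sense dir→west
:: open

~$ stack.push x→west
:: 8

~$ maze.move dir→west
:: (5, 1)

~$ maze.sense dir→west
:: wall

~$ maze.sense dir→south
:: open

~$ stack.push x→south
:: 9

~$ maze.move dir→south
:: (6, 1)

~$ maze.sense dir→west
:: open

~$ stack.push x→west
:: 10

~$ maze.move dir→west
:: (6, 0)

~$ maze.sense dir→south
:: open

~$ stack.push x→south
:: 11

~$ maze.move dir→south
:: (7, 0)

~$ stack.pop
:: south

~$ maze.move dir→north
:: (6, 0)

~$ stack.pop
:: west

~$ maze.move dir→east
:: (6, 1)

~$ stack.pop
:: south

~$ maze.move dir→north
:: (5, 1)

~$ maze.sense dir→north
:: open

~$ stack.push x→north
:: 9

~$ maze.move dir→north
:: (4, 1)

~$ maze.sense dir→west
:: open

~$ stack.push x→west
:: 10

~$ maze.move dir→west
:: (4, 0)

~$ maze.sense dir→north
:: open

~$ stack.push x→north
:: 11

~$ maze.move dir→north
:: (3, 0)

~$ maze.sense dir→east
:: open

~$ stack.push x→east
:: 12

~$ maze.move dir→east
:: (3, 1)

~$ maze.sense dir→east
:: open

~$ stack.push x→east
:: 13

~$ maze.move dir→east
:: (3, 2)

~$ maze.sense dir→east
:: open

~$ stack.push x→east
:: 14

~$ maze.move dir→east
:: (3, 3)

~$ maze.sense dir→east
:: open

~$ stack.push x→east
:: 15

~$ maze.move dir→east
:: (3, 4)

~$ maze.sense dir→south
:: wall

~$ maze.sense dir→north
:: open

~$ stack.push x→north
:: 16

~$ maze.move dir→north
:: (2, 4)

~$ maze.sense dir→west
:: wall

~$ maze.sense dir→north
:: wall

~$ stack.pop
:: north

~$ maze.move dir→south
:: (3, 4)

~$ stack.pop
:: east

~$ maze.move dir→west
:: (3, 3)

~$ maze.sense dir→south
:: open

~$ stack.push x→south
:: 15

~$ maze.move dir→south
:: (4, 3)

~$ maze.sense dir→west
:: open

~$ stack.push x→west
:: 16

~$ maze.move dir→west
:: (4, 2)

~$ stack.pop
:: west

~$ maze.move dir→east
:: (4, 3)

~$ stack.pop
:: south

~$ maze.move dir→north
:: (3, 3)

~$ stack.pop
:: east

~$ maze.move dir→west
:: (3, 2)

~$ maze.sense dir→north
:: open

~$ stack.push x→north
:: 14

~$ maze.move dir→north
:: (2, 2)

~$ maze.sense dir→west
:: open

~$ stack.push x→west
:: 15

~$ maze.move dir→west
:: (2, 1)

~$ maze.sense dir→west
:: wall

~$ maze.sense dir→north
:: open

~$ stack.push x→north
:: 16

~$ maze.move dir→north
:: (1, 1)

~$ maze.sense dir→west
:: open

~$ stack.push x→west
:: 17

~$ maze.move dir→west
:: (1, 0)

~$ maze.sense dir→north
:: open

~$ stack.push x→north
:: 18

~$ maze.move dir→north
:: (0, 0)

~$ maze.sense dir→east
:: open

~$ stack.push x→east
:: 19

~$ maze.move dir→east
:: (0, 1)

~$ maze.sense dir→east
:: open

~$ stack.push x→east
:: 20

~$ maze.move dir→east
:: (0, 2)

~$ maze.sense dir→east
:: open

~$ stack.push x→east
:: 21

~$ maze.move dir→east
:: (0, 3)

~$ maze.sense dir→east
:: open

~$ stack.push x→east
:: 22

~$ maze.move dir→east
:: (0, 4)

~$ stack.pop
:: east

~$ maze.move dir→west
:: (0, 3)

~$ maze.sense dir→south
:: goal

~$ maze.move dir→south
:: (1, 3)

Answer: (1, 3)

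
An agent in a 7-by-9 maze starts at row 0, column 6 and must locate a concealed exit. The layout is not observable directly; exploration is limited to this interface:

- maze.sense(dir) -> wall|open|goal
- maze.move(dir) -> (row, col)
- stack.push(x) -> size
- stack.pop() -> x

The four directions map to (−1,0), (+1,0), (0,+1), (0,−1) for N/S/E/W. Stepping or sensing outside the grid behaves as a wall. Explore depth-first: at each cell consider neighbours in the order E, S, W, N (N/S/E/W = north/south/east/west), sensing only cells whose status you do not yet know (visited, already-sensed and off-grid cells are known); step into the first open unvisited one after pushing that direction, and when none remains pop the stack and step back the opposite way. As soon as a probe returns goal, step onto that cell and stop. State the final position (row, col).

> sense dir→east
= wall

> sense dir→south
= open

> push x→south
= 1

> move dir→south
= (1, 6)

> sense dir→east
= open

> push x→east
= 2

> move dir→east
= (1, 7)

> sense dir→east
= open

> push x→east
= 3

> move dir→east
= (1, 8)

> sense dir→south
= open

> push x→south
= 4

> move dir→south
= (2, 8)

> sense dir→south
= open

> push x→south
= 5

> move dir→south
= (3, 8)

> sense dir→south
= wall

> sense dir→west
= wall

> pop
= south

> move dir→north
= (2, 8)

> sense dir→west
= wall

> pop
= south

> move dir→north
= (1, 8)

> sense dir→north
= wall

> pop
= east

> move dir→west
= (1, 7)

> pop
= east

> move dir→west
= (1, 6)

> sense dir→south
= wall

> sense dir→west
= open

> push x→west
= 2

> move dir→west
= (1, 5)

> sense dir→south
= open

> push x→south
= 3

> move dir→south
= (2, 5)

> sense dir→south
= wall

> sense dir→west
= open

> push x→west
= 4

> move dir→west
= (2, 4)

> sense dir→south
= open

> push x→south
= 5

> move dir→south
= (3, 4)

> sense dir→south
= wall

> sense dir→west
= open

> push x→west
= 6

> move dir→west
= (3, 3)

> sense dir→south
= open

> push x→south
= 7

> move dir→south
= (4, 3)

> sense dir→south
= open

> push x→south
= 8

> move dir→south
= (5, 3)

> sense dir→east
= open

> push x→east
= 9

> move dir→east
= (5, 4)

> sense dir→east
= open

> push x→east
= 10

> move dir→east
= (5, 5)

> sense dir→east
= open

> push x→east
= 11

> move dir→east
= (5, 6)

> sense dir→east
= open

> push x→east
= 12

> move dir→east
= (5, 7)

> sense dir→east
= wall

> sense dir→south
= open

> push x→south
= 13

> move dir→south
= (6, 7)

> sense dir→east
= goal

> move dir→east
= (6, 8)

Answer: (6, 8)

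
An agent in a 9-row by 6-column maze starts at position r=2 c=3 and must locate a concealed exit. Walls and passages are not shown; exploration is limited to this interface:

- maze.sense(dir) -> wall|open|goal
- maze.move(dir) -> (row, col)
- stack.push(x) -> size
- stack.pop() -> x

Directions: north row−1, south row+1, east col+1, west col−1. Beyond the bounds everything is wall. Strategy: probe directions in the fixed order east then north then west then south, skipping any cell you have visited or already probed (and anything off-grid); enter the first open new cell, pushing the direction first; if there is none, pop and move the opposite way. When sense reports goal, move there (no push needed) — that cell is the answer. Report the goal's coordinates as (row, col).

Do: maze.sense[east]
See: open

Do: stack.push[east]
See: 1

Do: maze.move[east]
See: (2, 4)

Do: maze.sense[east]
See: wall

Do: maze.sense[north]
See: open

Do: stack.push[north]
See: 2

Do: maze.move[north]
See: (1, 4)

Do: maze.sense[east]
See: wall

Do: maze.sense[north]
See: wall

Do: maze.sense[west]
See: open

Do: stack.push[west]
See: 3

Do: maze.move[west]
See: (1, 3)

Do: maze.sense[north]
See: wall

Do: maze.sense[west]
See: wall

Do: stack.pop[]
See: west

Do: maze.move[east]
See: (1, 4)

Do: stack.pop[]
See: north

Do: maze.move[south]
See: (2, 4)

Do: maze.sense[south]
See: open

Do: stack.push[south]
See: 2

Do: maze.move[south]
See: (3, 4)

Do: maze.sense[east]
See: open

Do: stack.push[east]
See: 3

Do: maze.move[east]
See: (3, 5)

Do: maze.sense[south]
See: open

Do: stack.push[south]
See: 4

Do: maze.move[south]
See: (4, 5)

Do: maze.sense[west]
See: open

Do: stack.push[west]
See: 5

Do: maze.move[west]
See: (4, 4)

Do: maze.sense[west]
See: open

Do: stack.push[west]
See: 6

Do: maze.move[west]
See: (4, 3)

Do: maze.sense[north]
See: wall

Do: maze.sense[west]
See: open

Do: stack.push[west]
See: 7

Do: maze.move[west]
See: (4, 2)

Do: maze.sense[north]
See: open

Do: stack.push[north]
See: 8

Do: maze.move[north]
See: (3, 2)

Do: maze.sense[north]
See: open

Do: stack.push[north]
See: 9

Do: maze.move[north]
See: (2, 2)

Do: maze.sense[west]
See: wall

Do: stack.pop[]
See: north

Do: maze.move[south]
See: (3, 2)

Do: maze.sense[west]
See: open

Do: stack.push[west]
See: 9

Do: maze.move[west]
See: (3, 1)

Do: maze.sense[west]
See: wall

Do: maze.sense[south]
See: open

Do: stack.push[south]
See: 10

Do: maze.move[south]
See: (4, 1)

Do: maze.sense[west]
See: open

Do: stack.push[west]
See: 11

Do: maze.move[west]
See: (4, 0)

Do: maze.sense[south]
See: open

Do: stack.push[south]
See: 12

Do: maze.move[south]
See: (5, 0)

Do: maze.sense[east]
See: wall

Do: maze.sense[south]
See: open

Do: stack.push[south]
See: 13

Do: maze.move[south]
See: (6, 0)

Do: maze.sense[east]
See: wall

Do: maze.sense[south]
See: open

Do: stack.push[south]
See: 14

Do: maze.move[south]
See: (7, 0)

Do: maze.sense[east]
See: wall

Do: maze.sense[south]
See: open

Do: stack.push[south]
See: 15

Do: maze.move[south]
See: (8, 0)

Do: maze.sense[east]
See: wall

Do: stack.pop[]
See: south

Do: maze.move[north]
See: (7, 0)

Do: stack.pop[]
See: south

Do: maze.move[north]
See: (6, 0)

Do: stack.pop[]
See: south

Do: maze.move[north]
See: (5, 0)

Do: stack.pop[]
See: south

Do: maze.move[north]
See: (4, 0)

Do: stack.pop[]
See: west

Do: maze.move[east]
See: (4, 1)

Do: stack.pop[]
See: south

Do: maze.move[north]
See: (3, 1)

Do: stack.pop[]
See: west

Do: maze.move[east]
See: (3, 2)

Do: stack.pop[]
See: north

Do: maze.move[south]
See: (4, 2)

Do: maze.sense[south]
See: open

Do: stack.push[south]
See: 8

Do: maze.move[south]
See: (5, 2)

Do: maze.sense[east]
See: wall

Do: maze.sense[south]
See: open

Do: stack.push[south]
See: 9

Do: maze.move[south]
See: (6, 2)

Do: maze.sense[east]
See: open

Do: stack.push[east]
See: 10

Do: maze.move[east]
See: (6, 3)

Do: maze.sense[east]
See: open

Do: stack.push[east]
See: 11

Do: maze.move[east]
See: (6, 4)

Do: maze.sense[east]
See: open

Do: stack.push[east]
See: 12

Do: maze.move[east]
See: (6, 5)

Do: maze.sense[north]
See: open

Do: stack.push[north]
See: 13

Do: maze.move[north]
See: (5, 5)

Do: maze.sense[west]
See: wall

Do: stack.pop[]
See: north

Do: maze.move[south]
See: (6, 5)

Do: maze.sense[south]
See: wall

Do: stack.pop[]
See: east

Do: maze.move[west]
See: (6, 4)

Do: maze.sense[south]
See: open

Do: stack.push[south]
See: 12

Do: maze.move[south]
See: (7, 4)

Do: maze.sense[west]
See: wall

Do: maze.sense[south]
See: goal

Do: maze.move[south]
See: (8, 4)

Answer: (8, 4)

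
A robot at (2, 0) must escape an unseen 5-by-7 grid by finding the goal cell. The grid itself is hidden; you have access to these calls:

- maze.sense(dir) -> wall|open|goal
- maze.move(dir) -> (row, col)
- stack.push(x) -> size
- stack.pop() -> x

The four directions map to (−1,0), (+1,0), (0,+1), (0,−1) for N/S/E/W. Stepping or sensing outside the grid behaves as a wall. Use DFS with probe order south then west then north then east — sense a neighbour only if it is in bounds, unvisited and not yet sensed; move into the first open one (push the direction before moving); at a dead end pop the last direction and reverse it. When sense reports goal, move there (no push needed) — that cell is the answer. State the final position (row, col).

> sense dir→south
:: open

> push x→south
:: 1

> move dir→south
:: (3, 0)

> sense dir→south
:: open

> push x→south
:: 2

> move dir→south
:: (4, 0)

> sense dir→east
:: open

> push x→east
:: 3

> move dir→east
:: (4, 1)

> sense dir→north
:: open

> push x→north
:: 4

> move dir→north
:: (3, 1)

> sense dir→north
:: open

> push x→north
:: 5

> move dir→north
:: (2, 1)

> sense dir→north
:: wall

> sense dir→east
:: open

> push x→east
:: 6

> move dir→east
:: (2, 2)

> sense dir→south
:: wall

> sense dir→north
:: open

> push x→north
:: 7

> move dir→north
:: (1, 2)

> sense dir→north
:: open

> push x→north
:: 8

> move dir→north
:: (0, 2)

> sense dir→west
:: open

> push x→west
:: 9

> move dir→west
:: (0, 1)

> sense dir→west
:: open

> push x→west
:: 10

> move dir→west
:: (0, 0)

> sense dir→south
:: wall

> pop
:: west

> move dir→east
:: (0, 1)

> pop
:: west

> move dir→east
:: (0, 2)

> sense dir→east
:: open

> push x→east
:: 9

> move dir→east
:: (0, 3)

> sense dir→south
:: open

> push x→south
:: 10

> move dir→south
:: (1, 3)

> sense dir→south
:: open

> push x→south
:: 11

> move dir→south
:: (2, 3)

> sense dir→south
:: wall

> sense dir→east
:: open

> push x→east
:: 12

> move dir→east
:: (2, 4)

> sense dir→south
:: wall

> sense dir→north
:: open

> push x→north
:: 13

> move dir→north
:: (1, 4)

> sense dir→north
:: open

> push x→north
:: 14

> move dir→north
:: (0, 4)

> sense dir→east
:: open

> push x→east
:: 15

> move dir→east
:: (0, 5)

> sense dir→south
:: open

> push x→south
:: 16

> move dir→south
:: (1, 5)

> sense dir→south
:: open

> push x→south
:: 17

> move dir→south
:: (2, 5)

> sense dir→south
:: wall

> sense dir→east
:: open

> push x→east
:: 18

> move dir→east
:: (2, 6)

> sense dir→south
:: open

> push x→south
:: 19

> move dir→south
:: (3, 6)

> sense dir→south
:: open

> push x→south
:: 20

> move dir→south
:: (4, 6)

> sense dir→west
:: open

> push x→west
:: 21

> move dir→west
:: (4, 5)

> sense dir→west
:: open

> push x→west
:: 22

> move dir→west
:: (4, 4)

> sense dir→west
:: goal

> move dir→west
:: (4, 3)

Answer: (4, 3)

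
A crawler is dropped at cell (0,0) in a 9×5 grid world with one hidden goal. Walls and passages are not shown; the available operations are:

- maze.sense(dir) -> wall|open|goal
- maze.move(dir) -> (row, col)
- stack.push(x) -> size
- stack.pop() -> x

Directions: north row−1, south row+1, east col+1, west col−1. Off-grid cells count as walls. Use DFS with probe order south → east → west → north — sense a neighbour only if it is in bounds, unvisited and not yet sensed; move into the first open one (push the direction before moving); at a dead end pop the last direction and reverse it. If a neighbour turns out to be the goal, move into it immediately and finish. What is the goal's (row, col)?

CALL sense[dir: south]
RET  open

CALL push[x: south]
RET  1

CALL move[dir: south]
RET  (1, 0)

CALL sense[dir: south]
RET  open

CALL push[x: south]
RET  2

CALL move[dir: south]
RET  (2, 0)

CALL sense[dir: south]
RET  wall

CALL sense[dir: east]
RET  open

CALL push[x: east]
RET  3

CALL move[dir: east]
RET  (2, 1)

CALL sense[dir: south]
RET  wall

CALL sense[dir: east]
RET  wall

CALL sense[dir: north]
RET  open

CALL push[x: north]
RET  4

CALL move[dir: north]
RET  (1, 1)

CALL sense[dir: east]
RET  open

CALL push[x: east]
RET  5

CALL move[dir: east]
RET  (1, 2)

CALL sense[dir: east]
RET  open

CALL push[x: east]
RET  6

CALL move[dir: east]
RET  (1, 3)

CALL sense[dir: south]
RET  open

CALL push[x: south]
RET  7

CALL move[dir: south]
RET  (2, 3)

CALL sense[dir: south]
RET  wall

CALL sense[dir: east]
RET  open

CALL push[x: east]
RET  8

CALL move[dir: east]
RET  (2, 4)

CALL sense[dir: south]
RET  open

CALL push[x: south]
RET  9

CALL move[dir: south]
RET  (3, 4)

CALL sense[dir: south]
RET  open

CALL push[x: south]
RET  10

CALL move[dir: south]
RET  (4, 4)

CALL sense[dir: south]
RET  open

CALL push[x: south]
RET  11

CALL move[dir: south]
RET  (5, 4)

CALL sense[dir: south]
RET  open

CALL push[x: south]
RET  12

CALL move[dir: south]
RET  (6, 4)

CALL sense[dir: south]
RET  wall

CALL sense[dir: west]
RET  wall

CALL pop[]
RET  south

CALL move[dir: north]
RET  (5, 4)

CALL sense[dir: west]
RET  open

CALL push[x: west]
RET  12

CALL move[dir: west]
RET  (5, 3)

CALL sense[dir: west]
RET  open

CALL push[x: west]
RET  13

CALL move[dir: west]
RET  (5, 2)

CALL sense[dir: south]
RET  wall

CALL sense[dir: west]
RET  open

CALL push[x: west]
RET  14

CALL move[dir: west]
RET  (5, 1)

CALL sense[dir: south]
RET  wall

CALL sense[dir: west]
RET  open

CALL push[x: west]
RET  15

CALL move[dir: west]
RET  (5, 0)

CALL sense[dir: south]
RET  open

CALL push[x: south]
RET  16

CALL move[dir: south]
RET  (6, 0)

CALL sense[dir: south]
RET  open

CALL push[x: south]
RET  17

CALL move[dir: south]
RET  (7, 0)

CALL sense[dir: south]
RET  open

CALL push[x: south]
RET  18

CALL move[dir: south]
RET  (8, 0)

CALL sense[dir: east]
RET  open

CALL push[x: east]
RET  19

CALL move[dir: east]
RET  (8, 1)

CALL sense[dir: east]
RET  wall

CALL sense[dir: north]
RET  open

CALL push[x: north]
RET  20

CALL move[dir: north]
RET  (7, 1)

CALL sense[dir: east]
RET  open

CALL push[x: east]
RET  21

CALL move[dir: east]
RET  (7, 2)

CALL sense[dir: east]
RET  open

CALL push[x: east]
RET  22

CALL move[dir: east]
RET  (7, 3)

CALL sense[dir: south]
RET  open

CALL push[x: south]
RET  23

CALL move[dir: south]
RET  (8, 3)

CALL sense[dir: east]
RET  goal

CALL move[dir: east]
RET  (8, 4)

Answer: (8, 4)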